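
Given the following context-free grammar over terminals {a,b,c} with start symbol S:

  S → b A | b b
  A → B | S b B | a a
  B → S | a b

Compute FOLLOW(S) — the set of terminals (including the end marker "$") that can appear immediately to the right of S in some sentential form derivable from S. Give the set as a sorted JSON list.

FIRST sets, iterate to fixpoint:
round 1:
  A via A→a a: +{a}
  B via B→a b: +{a}
  S via S→b A: +{b}
  FIRST(S)={b}  FIRST(A)={a}  FIRST(B)={a}
round 2:
  A via A→S b B: +{b}
  B via B→S: +{b}
  FIRST(S)={b}  FIRST(A)={a,b}  FIRST(B)={a,b}
round 3: (no change)
  FIRST(S)={b}  FIRST(A)={a,b}  FIRST(B)={a,b}

Compute FOLLOW by fixpoint:
seed FOLLOW(S) with $
iter 1:
  A→S b B: FOLLOW(S) ⊇ FIRST(b) = {b}; new: +{b}
  S→b A: FOLLOW(A) ⊇ FOLLOW(S) ⊇ {$,b}; new: +{$,b}
  FOLLOW[S]={$,b}  FOLLOW[A]={$,b}  FOLLOW[B]={}
iter 2:
  A→B: FOLLOW(B) ⊇ FOLLOW(A) ⊇ {$,b}; new: +{$,b}
  FOLLOW[S]={$,b}  FOLLOW[A]={$,b}  FOLLOW[B]={$,b}
iter 3: (no change)
  FOLLOW[S]={$,b}  FOLLOW[A]={$,b}  FOLLOW[B]={$,b}

FOLLOW(S) = ["$", "b"]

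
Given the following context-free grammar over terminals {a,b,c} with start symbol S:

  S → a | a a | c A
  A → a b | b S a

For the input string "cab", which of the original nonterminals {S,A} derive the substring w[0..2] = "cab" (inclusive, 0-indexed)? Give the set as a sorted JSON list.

Convert to CNF:
  S -> T0 T0 | T2 A | a
  A -> T0 T1 | T1 X3
  T0 -> a
  T1 -> b
  T2 -> c
  X3 -> S T0

CYK table (by increasing span), restricted to cells inside w[0..2]:
  [0..0]={T2}  "c"  orig:{}
  [1..1]={S,T0}  "a"  orig:{S}
  [2..2]={T1}  "b"  orig:{}
  [0..1]=∅  "ca"
  [1..2]={A}  "ab"
  [0..2]={S}  "cab"

Original NTs in T[0,2] deriving "cab": ["S"]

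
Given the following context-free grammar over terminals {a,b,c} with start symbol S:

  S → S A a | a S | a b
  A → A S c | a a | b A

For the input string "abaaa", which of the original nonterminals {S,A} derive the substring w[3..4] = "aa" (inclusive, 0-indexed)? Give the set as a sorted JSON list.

CNF form of G:
  S -> S X4 | T1 S | T1 T2
  A -> A X3 | T1 T1 | T2 A
  T0 -> c
  T1 -> a
  T2 -> b
  X3 -> S T0
  X4 -> A T1

CYK table (by increasing span), restricted to cells inside w[3..4]:
  cell(3,3) a: {T1}  orig:{}
  cell(4,4) a: {T1}  orig:{}
  cell(3,4) aa: {A}

Original NTs in T[3,4] deriving "aa": ["A"]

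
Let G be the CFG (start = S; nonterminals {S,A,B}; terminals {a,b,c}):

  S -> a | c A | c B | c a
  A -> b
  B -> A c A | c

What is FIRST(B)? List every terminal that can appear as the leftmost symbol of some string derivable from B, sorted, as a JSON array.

Compute FIRST by fixpoint:
round 1:
  A via A→b: +{b}
  B via B→A c A: +{b}
  B via B→c: +{c}
  S via S→a: +{a}
  S via S→c A: +{c}
  S: {a,c}  A: {b}  B: {b,c}
round 2: — fixpoint
  S: {a,c}  A: {b}  B: {b,c}

FIRST(B) = ["b", "c"]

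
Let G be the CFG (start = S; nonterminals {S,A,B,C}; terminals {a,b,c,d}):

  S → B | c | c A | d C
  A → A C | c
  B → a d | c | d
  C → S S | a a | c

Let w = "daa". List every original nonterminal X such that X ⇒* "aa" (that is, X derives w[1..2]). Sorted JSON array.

Convert to CNF:
  S -> T0 T1 | T1 C | T2 A | c | d
  A -> A C | c
  B -> T0 T1 | c | d
  C -> S S | T0 T0 | c
  T0 -> a
  T1 -> d
  T2 -> c

CYK table (by increasing span), restricted to cells inside w[1..2]:
  [1..1]={T0}  "a"  orig:{}
  [2..2]={T0}  "a"  orig:{}
  [1..2]={C}  "aa"

Original NTs in T[1,2] deriving "aa": ["C"]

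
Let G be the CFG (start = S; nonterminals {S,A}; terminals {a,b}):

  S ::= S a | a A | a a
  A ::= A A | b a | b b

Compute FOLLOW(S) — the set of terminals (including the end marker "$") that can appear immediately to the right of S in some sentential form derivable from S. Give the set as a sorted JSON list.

FIRST sets, iterate to fixpoint:
iter 1:
  A via A→b a: +{b}
  S via S→a A: +{a}
  FIRST(S)={a}  FIRST(A)={b}
iter 2: (stable)
  FIRST(S)={a}  FIRST(A)={b}

FOLLOW iteration:
initialize: $ ∈ FOLLOW(S)
round 1:
  A→A A: FOLLOW(A) ⊇ FIRST(A) = {b}; new: +{b}
  S→S a: FOLLOW(S) ⊇ FIRST(a) = {a}; new: +{a}
  S→a A: FOLLOW(A) ⊇ FOLLOW(S) ⊇ {$,a}; new: +{$,a}
  FOLLOW(S)={$,a}  FOLLOW(A)={$,a,b}
round 2: (stable)
  FOLLOW(S)={$,a}  FOLLOW(A)={$,a,b}

FOLLOW(S) = ["$", "a"]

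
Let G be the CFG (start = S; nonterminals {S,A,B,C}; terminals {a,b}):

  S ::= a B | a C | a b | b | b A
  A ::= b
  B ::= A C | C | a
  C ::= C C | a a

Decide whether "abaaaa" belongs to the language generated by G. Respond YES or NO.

CNF form of G:
  S -> T0 B | T0 C | T0 T1 | T1 A | b
  A -> b
  B -> A C | C C | T0 T0 | a
  C -> C C | T0 T0
  T0 -> a
  T1 -> b

Fill CYK table bottom-up:
  T[0,0] 'a' = {B,T0}  orig:{B}
  T[1,1] 'b' = {A,S,T1}  orig:{A,S}
  T[2,2] 'a' = {B,T0}  orig:{B}
  T[3,3] 'a' = {B,T0}  orig:{B}
  T[4,4] 'a' = {B,T0}  orig:{B}
  T[5,5] 'a' = {B,T0}  orig:{B}
  T[0,1] 'ab' = {S}
  T[1,2] 'ba' = ∅
  T[2,3] 'aa' = {B,C,S}
  T[3,4] 'aa' = {B,C,S}
  T[4,5] 'aa' = {B,C,S}
  T[0,2] 'aba' = ∅
  T[1,3] 'baa' = {B}
  T[2,4] 'aaa' = {S}
  T[3,5] 'aaa' = {S}
  T[0,3] 'abaa' = {S}
  T[1,4] 'baaa' = ∅
  T[2,5] 'aaaa' = {B,C}
  T[0,4] 'abaaa' = ∅
  T[1,5] 'baaaa' = {B}
  T[0,5] 'abaaaa' = {S}

S ∈ T[0,5] ⇒ YES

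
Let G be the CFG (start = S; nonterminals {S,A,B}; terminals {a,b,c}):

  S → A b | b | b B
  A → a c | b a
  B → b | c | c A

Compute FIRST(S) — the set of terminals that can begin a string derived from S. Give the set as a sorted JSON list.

FIRST sets, iterate to fixpoint:
[1]
  A via A→a c: +{a}
  A via A→b a: +{b}
  B via B→b: +{b}
  B via B→c: +{c}
  S via S→A b: +{a,b}
  FIRST(S)={a,b}  FIRST(A)={a,b}  FIRST(B)={b,c}
[2] (no change)
  FIRST(S)={a,b}  FIRST(A)={a,b}  FIRST(B)={b,c}

FIRST(S) = ["a", "b"]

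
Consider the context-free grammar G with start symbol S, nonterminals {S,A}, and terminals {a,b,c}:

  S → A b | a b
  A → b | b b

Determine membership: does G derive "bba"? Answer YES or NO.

Convert to CNF:
  S -> A T0 | T1 T0
  A -> T0 T0 | b
  T0 -> b
  T1 -> a

Fill CYK table bottom-up:
  cell(0,0) b: {A,T0}  orig:{A}
  cell(1,1) b: {A,T0}  orig:{A}
  cell(2,2) a: {T1}  orig:{}
  cell(0,1) bb: {A,S}
  cell(1,2) ba: ∅
  cell(0,2) bba: ∅

S ∉ T[0,2] ⇒ NO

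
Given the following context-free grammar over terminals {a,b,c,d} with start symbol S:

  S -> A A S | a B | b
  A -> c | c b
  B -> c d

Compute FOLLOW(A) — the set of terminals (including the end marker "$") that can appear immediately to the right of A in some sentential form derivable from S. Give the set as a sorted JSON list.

FIRST iteration:
[1]
  A via A→c: +{c}
  B via B→c d: +{c}
  S via S→A A S: +{c}
  S via S→a B: +{a}
  S via S→b: +{b}
  FIRST(S)={a,b,c}  FIRST(A)={c}  FIRST(B)={c}
[2] (no change)
  FIRST(S)={a,b,c}  FIRST(A)={c}  FIRST(B)={c}

FOLLOW sets:
FOLLOW(S) := {$}
[1]
  S→A A S: FOLLOW(A) ⊇ FIRST(A) = {c}; new: +{c}
  S→A A S: FOLLOW(A) ⊇ FIRST(S) = {a,b,c}; new: +{a,b}
  S→a B: FOLLOW(B) ⊇ FOLLOW(S) ⊇ {$}; new: +{$}
  FOLLOW(S)={$}  FOLLOW(A)={a,b,c}  FOLLOW(B)={$}
[2] done
  FOLLOW(S)={$}  FOLLOW(A)={a,b,c}  FOLLOW(B)={$}

FOLLOW(A) = ["a", "b", "c"]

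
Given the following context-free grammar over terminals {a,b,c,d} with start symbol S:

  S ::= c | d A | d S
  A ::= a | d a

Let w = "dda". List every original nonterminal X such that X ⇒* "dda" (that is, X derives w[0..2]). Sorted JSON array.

Convert to CNF:
  S -> T0 A | T0 S | c
  A -> T0 T1 | a
  T0 -> d
  T1 -> a

Fill CYK table bottom-up — only the sub-triangle for w[0..2]:
  [0..0]={T0}  "d"  orig:{}
  [1..1]={T0}  "d"  orig:{}
  [2..2]={A,T1}  "a"  orig:{A}
  [0..1]=∅  "dd"
  [1..2]={A,S}  "da"
  [0..2]={S}  "dda"

Original NTs in T[0,2] deriving "dda": ["S"]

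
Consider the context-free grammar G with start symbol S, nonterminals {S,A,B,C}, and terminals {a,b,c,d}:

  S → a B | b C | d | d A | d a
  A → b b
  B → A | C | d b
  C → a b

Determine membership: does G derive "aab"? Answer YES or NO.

CNF form of G:
  S -> T0 C | T1 B | T2 A | T2 T1 | d
  A -> T0 T0
  B -> T0 T0 | T1 T0 | T2 T0
  C -> T1 T0
  T0 -> b
  T1 -> a
  T2 -> d

Fill CYK table bottom-up:
  [0..0]={T1}  "a"  orig:{}
  [1..1]={T1}  "a"  orig:{}
  [2..2]={T0}  "b"  orig:{}
  [0..1]=∅  "aa"
  [1..2]={B,C}  "ab"
  [0..2]={S}  "aab"

S ∈ T[0,2] ⇒ YES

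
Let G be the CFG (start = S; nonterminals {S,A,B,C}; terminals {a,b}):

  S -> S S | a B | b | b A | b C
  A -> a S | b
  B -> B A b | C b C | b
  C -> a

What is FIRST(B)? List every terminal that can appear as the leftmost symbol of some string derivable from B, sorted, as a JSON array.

Compute FIRST by fixpoint:
round 1:
  A via A→a S: +{a}
  A via A→b: +{b}
  B via B→b: +{b}
  C via C→a: +{a}
  S via S→a B: +{a}
  S via S→b: +{b}
  S: {a,b}  A: {a,b}  B: {b}  C: {a}
round 2:
  B via B→C b C: +{a}
  S: {a,b}  A: {a,b}  B: {a,b}  C: {a}
round 3: (no change)
  S: {a,b}  A: {a,b}  B: {a,b}  C: {a}

FIRST(B) = ["a", "b"]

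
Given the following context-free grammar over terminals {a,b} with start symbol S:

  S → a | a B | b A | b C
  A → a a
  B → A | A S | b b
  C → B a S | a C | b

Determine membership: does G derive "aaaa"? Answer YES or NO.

Convert to CNF:
  S -> T0 B | T1 A | T1 C | a
  A -> T0 T0
  B -> A S | T0 T0 | T1 T1
  C -> B X2 | T0 C | b
  T0 -> a
  T1 -> b
  X2 -> T0 S

CYK table (by increasing span):
  T[0,0] 'a' = {S,T0}  orig:{S}
  T[1,1] 'a' = {S,T0}  orig:{S}
  T[2,2] 'a' = {S,T0}  orig:{S}
  T[3,3] 'a' = {S,T0}  orig:{S}
  T[0,1] 'aa' = {A,B,X2}  orig:{A,B}
  T[1,2] 'aa' = {A,B,X2}  orig:{A,B}
  T[2,3] 'aa' = {A,B,X2}  orig:{A,B}
  T[0,2] 'aaa' = {B,S}
  T[1,3] 'aaa' = {B,S}
  T[0,3] 'aaaa' = {C,S,X2}  orig:{C,S}

S ∈ T[0,3] ⇒ YES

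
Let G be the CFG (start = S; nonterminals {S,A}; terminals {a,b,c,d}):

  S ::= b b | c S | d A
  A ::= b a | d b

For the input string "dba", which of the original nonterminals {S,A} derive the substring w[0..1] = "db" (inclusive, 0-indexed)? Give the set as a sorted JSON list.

CNF form of G:
  S -> T0 T0 | T2 A | T3 S
  A -> T0 T1 | T2 T0
  T0 -> b
  T1 -> a
  T2 -> d
  T3 -> c

Fill CYK table bottom-up — only the sub-triangle for w[0..1]:
  cell(0,0) d: {T2}  orig:{}
  cell(1,1) b: {T0}  orig:{}
  cell(0,1) db: {A}

Original NTs in T[0,1] deriving "db": ["A"]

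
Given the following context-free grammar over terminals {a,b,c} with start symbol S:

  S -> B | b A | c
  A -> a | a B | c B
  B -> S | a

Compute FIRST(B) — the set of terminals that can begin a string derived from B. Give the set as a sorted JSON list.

FIRST iteration:
round 1:
  A via A→a: +{a}
  A via A→c B: +{c}
  B via B→a: +{a}
  S via S→B: +{a}
  S via S→b A: +{b}
  S via S→c: +{c}
  FIRST[S]={a,b,c}  FIRST[A]={a,c}  FIRST[B]={a}
round 2:
  B via B→S: +{b,c}
  FIRST[S]={a,b,c}  FIRST[A]={a,c}  FIRST[B]={a,b,c}
round 3: done
  FIRST[S]={a,b,c}  FIRST[A]={a,c}  FIRST[B]={a,b,c}

FIRST(B) = ["a", "b", "c"]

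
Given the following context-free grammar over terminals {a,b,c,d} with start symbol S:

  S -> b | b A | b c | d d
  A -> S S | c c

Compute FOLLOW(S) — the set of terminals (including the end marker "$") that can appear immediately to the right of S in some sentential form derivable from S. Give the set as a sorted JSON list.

FIRST iteration:
round 1:
  A via A→c c: +{c}
  S via S→b: +{b}
  S via S→d d: +{d}
  S: {b,d}  A: {c}
round 2:
  A via A→S S: +{b,d}
  S: {b,d}  A: {b,c,d}
round 3: — fixpoint
  S: {b,d}  A: {b,c,d}

Compute FOLLOW by fixpoint:
initialize: $ ∈ FOLLOW(S)
pass 1:
  A→S S: FOLLOW(S) ⊇ FIRST(S) = {b,d}; new: +{b,d}
  S→b A: FOLLOW(A) ⊇ FOLLOW(S) ⊇ {$,b,d}; new: +{$,b,d}
  FOLLOW(S)={$,b,d}  FOLLOW(A)={$,b,d}
pass 2: (no change)
  FOLLOW(S)={$,b,d}  FOLLOW(A)={$,b,d}

FOLLOW(S) = ["$", "b", "d"]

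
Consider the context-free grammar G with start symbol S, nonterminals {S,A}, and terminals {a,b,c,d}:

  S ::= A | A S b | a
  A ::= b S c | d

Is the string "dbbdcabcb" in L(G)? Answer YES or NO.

CNF form of G:
  S -> A X3 | T0 X4 | a | d
  A -> T0 X2 | d
  T0 -> b
  T1 -> c
  X2 -> S T1
  X3 -> S T0
  X4 -> S T1

CYK table (by increasing span):
  cell(0,0) d: {A,S}
  cell(1,1) b: {T0}  orig:{}
  cell(2,2) b: {T0}  orig:{}
  cell(3,3) d: {A,S}
  cell(4,4) c: {T1}  orig:{}
  cell(5,5) a: {S}
  cell(6,6) b: {T0}  orig:{}
  cell(7,7) c: {T1}  orig:{}
  cell(8,8) b: {T0}  orig:{}
  cell(0,1) db: {X3}  orig:{}
  cell(1,2) bb: ∅
  cell(2,3) bd: ∅
  cell(3,4) dc: {X2,X4}  orig:{}
  cell(4,5) ca: ∅
  cell(5,6) ab: {X3}  orig:{}
  cell(6,7) bc: ∅
  cell(7,8) cb: ∅
  cell(0,2) dbb: ∅
  cell(1,3) bbd: ∅
  cell(2,4) bdc: {A,S}
  cell(3,5) dca: ∅
  cell(4,6) cab: ∅
  cell(5,7) abc: ∅
  cell(6,8) bcb: ∅
  cell(0,3) dbbd: ∅
  cell(1,4) bbdc: ∅
  cell(2,5) bdca: ∅
  cell(3,6) dcab: ∅
  cell(4,7) cabc: ∅
  cell(5,8) abcb: ∅
  cell(0,4) dbbdc: ∅
  cell(1,5) bbdca: ∅
  cell(2,6) bdcab: {S}
  cell(3,7) dcabc: ∅
  cell(4,8) cabcb: ∅
  cell(0,5) dbbdca: ∅
  cell(1,6) bbdcab: ∅
  cell(2,7) bdcabc: {X2,X4}  orig:{}
  cell(3,8) dcabcb: ∅
  cell(0,6) dbbdcab: ∅
  cell(1,7) bbdcabc: {A,S}
  cell(2,8) bdcabcb: ∅
  cell(0,7) dbbdcabc: ∅
  cell(1,8) bbdcabcb: {X3}  orig:{}
  cell(0,8) dbbdcabcb: {S}

S ∈ T[0,8] ⇒ YES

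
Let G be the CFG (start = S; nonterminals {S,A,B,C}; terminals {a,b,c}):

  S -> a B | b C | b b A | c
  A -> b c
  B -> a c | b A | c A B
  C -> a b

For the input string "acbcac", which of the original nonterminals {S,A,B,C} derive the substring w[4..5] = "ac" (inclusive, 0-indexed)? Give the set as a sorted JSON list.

Convert to CNF:
  S -> T0 C | T0 X4 | T2 B | c
  A -> T0 T1
  B -> T0 A | T1 X3 | T2 T1
  C -> T2 T0
  T0 -> b
  T1 -> c
  T2 -> a
  X3 -> A B
  X4 -> T0 A

CYK table (by increasing span) — only the sub-triangle for w[4..5]:
  [4..4]={T2}  "a"  orig:{}
  [5..5]={S,T1}  "c"  orig:{S}
  [4..5]={B}  "ac"

Original NTs in T[4,5] deriving "ac": ["B"]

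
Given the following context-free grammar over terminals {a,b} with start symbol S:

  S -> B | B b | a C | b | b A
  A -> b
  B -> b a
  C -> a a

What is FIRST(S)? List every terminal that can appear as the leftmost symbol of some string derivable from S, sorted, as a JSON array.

Compute FIRST by fixpoint:
round 1:
  A via A→b: +{b}
  B via B→b a: +{b}
  C via C→a a: +{a}
  S via S→B: +{b}
  S via S→a C: +{a}
  S: {a,b}  A: {b}  B: {b}  C: {a}
round 2: (stable)
  S: {a,b}  A: {b}  B: {b}  C: {a}

FIRST(S) = ["a", "b"]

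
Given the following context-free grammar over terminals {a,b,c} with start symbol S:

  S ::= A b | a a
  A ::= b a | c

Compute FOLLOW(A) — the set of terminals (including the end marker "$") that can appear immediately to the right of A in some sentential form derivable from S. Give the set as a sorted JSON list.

FIRST iteration:
round 1:
  A via A→b a: +{b}
  A via A→c: +{c}
  S via S→A b: +{b,c}
  S via S→a a: +{a}
  S: {a,b,c}  A: {b,c}
round 2: (stable)
  S: {a,b,c}  A: {b,c}

Compute FOLLOW by fixpoint:
initialize: $ ∈ FOLLOW(S)
pass 1:
  S→A b: FOLLOW(A) ⊇ FIRST(b) = {b}; new: +{b}
  S: {$}  A: {b}
pass 2: (stable)
  S: {$}  A: {b}

FOLLOW(A) = ["b"]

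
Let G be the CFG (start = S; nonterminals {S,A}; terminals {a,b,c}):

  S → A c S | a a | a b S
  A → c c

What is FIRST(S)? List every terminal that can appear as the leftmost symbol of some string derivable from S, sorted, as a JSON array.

FIRST sets, iterate to fixpoint:
[1]
  A via A→c c: +{c}
  S via S→A c S: +{c}
  S via S→a a: +{a}
  FIRST[S]={a,c}  FIRST[A]={c}
[2] — fixpoint
  FIRST[S]={a,c}  FIRST[A]={c}

FIRST(S) = ["a", "c"]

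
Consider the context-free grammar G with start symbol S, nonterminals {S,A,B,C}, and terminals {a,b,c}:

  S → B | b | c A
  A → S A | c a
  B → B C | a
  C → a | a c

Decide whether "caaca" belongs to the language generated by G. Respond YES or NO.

Convert to CNF:
  S -> B C | T0 A | a | b
  A -> S A | T0 T1
  B -> B C | a
  C -> T1 T0 | a
  T0 -> c
  T1 -> a

CYK table (by increasing span):
  T[0,0] 'c' = {T0}  orig:{}
  T[1,1] 'a' = {B,C,S,T1}  orig:{B,C,S}
  T[2,2] 'a' = {B,C,S,T1}  orig:{B,C,S}
  T[3,3] 'c' = {T0}  orig:{}
  T[4,4] 'a' = {B,C,S,T1}  orig:{B,C,S}
  T[0,1] 'ca' = {A}
  T[1,2] 'aa' = {B,S}
  T[2,3] 'ac' = {C}
  T[3,4] 'ca' = {A}
  T[0,2] 'caa' = ∅
  T[1,3] 'aac' = {B,S}
  T[2,4] 'aca' = {A}
  T[0,3] 'caac' = ∅
  T[1,4] 'aaca' = {A,B,S}
  T[0,4] 'caaca' = {S}

S ∈ T[0,4] ⇒ YES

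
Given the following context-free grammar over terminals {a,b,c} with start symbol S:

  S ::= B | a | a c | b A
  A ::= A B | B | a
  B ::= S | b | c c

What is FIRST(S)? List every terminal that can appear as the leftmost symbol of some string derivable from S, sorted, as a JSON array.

FIRST sets, iterate to fixpoint:
round 1:
  A via A→a: +{a}
  B via B→b: +{b}
  B via B→c c: +{c}
  S via S→B: +{b,c}
  S via S→a: +{a}
  FIRST[S]={a,b,c}  FIRST[A]={a}  FIRST[B]={b,c}
round 2:
  A via A→B: +{b,c}
  B via B→S: +{a}
  FIRST[S]={a,b,c}  FIRST[A]={a,b,c}  FIRST[B]={a,b,c}
round 3: done
  FIRST[S]={a,b,c}  FIRST[A]={a,b,c}  FIRST[B]={a,b,c}

FIRST(S) = ["a", "b", "c"]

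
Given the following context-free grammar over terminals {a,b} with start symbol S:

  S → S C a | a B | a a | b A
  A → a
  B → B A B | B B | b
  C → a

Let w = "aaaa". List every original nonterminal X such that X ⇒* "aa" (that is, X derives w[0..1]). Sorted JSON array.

CNF form of G:
  S -> S X3 | T0 B | T0 T0 | T1 A
  A -> a
  B -> B B | B X2 | b
  C -> a
  T0 -> a
  T1 -> b
  X2 -> A B
  X3 -> C T0

CYK table (by increasing span) (cells [i..j] with 0 ≤ i ≤ j ≤ 1 only):
  cell(0,0) a: {A,C,T0}  orig:{A,C}
  cell(1,1) a: {A,C,T0}  orig:{A,C}
  cell(0,1) aa: {S,X3}  orig:{S}

Original NTs in T[0,1] deriving "aa": ["S"]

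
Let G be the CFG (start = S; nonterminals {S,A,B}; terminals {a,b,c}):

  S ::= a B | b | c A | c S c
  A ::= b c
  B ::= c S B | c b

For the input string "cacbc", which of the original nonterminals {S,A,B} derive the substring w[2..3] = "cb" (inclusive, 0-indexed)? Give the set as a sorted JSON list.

CNF form of G:
  S -> T1 A | T1 X4 | T2 B | b
  A -> T0 T1
  B -> T1 T0 | T1 X3
  T0 -> b
  T1 -> c
  T2 -> a
  X3 -> S B
  X4 -> S T1

Fill CYK table bottom-up, restricted to cells inside w[2..3]:
  cell(2,2) c: {T1}  orig:{}
  cell(3,3) b: {S,T0}  orig:{S}
  cell(2,3) cb: {B}

Original NTs in T[2,3] deriving "cb": ["B"]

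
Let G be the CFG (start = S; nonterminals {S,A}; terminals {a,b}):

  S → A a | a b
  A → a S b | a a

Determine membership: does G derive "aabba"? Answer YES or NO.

Convert to CNF:
  S -> A T0 | T0 T1
  A -> T0 T0 | T0 X2
  T0 -> a
  T1 -> b
  X2 -> S T1

CYK table (by increasing span):
  cell(0,0) a: {T0}  orig:{}
  cell(1,1) a: {T0}  orig:{}
  cell(2,2) b: {T1}  orig:{}
  cell(3,3) b: {T1}  orig:{}
  cell(4,4) a: {T0}  orig:{}
  cell(0,1) aa: {A}
  cell(1,2) ab: {S}
  cell(2,3) bb: ∅
  cell(3,4) ba: ∅
  cell(0,2) aab: ∅
  cell(1,3) abb: {X2}  orig:{}
  cell(2,4) bba: ∅
  cell(0,3) aabb: {A}
  cell(1,4) abba: ∅
  cell(0,4) aabba: {S}

S ∈ T[0,4] ⇒ YES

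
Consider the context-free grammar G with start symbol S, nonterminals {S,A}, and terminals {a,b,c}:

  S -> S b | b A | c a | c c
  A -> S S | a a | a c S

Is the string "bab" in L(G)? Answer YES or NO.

Convert to CNF:
  S -> S T2 | T1 T0 | T1 T1 | T2 A
  A -> S S | T0 T0 | T0 X3
  T0 -> a
  T1 -> c
  T2 -> b
  X3 -> T1 S

CYK fill:
  T[0,0] 'b' = {T2}  orig:{}
  T[1,1] 'a' = {T0}  orig:{}
  T[2,2] 'b' = {T2}  orig:{}
  T[0,1] 'ba' = ∅
  T[1,2] 'ab' = ∅
  T[0,2] 'bab' = ∅

S ∉ T[0,2] ⇒ NO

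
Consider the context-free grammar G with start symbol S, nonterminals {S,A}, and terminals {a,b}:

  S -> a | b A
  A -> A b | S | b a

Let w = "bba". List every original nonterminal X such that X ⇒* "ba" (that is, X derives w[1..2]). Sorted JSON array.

CNF form of G:
  S -> T0 A | a
  A -> A T0 | T0 A | T0 T1 | a
  T0 -> b
  T1 -> a

CYK table (by increasing span) (cells [i..j] with 1 ≤ i ≤ j ≤ 2 only):
  [1..1]={T0}  "b"  orig:{}
  [2..2]={A,S,T1}  "a"  orig:{A,S}
  [1..2]={A,S}  "ba"

Original NTs in T[1,2] deriving "ba": ["A", "S"]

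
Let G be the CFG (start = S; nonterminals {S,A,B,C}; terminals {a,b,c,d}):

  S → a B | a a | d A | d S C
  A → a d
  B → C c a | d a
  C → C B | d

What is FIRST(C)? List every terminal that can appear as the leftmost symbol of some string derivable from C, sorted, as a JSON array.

FIRST sets, iterate to fixpoint:
[1]
  A via A→a d: +{a}
  B via B→d a: +{d}
  C via C→d: +{d}
  S via S→a B: +{a}
  S via S→d A: +{d}
  FIRST[S]={a,d}  FIRST[A]={a}  FIRST[B]={d}  FIRST[C]={d}
[2] done
  FIRST[S]={a,d}  FIRST[A]={a}  FIRST[B]={d}  FIRST[C]={d}

FIRST(C) = ["d"]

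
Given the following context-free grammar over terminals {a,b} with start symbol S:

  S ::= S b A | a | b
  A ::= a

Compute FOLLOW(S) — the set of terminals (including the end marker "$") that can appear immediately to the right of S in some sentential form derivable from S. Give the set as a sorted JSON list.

FIRST iteration:
pass 1:
  A via A→a: +{a}
  S via S→a: +{a}
  S via S→b: +{b}
  S: {a,b}  A: {a}
pass 2: (no change)
  S: {a,b}  A: {a}

FOLLOW sets:
FOLLOW(S) := {$}
iter 1:
  S→S b A: FOLLOW(S) ⊇ FIRST(b) = {b}; new: +{b}
  S→S b A: FOLLOW(A) ⊇ FOLLOW(S) ⊇ {$,b}; new: +{$,b}
  FOLLOW[S]={$,b}  FOLLOW[A]={$,b}
iter 2: — fixpoint
  FOLLOW[S]={$,b}  FOLLOW[A]={$,b}

FOLLOW(S) = ["$", "b"]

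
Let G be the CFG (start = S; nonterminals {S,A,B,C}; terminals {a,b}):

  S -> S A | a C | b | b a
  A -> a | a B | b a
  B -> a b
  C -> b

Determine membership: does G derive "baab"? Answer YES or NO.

CNF form of G:
  S -> S A | T0 C | T1 T0 | b
  A -> T0 B | T1 T0 | a
  B -> T0 T1
  C -> b
  T0 -> a
  T1 -> b

CYK table (by increasing span):
  T[0,0] 'b' = {C,S,T1}  orig:{C,S}
  T[1,1] 'a' = {A,T0}  orig:{A}
  T[2,2] 'a' = {A,T0}  orig:{A}
  T[3,3] 'b' = {C,S,T1}  orig:{C,S}
  T[0,1] 'ba' = {A,S}
  T[1,2] 'aa' = ∅
  T[2,3] 'ab' = {B,S}
  T[0,2] 'baa' = {S}
  T[1,3] 'aab' = {A}
  T[0,3] 'baab' = {S}

S ∈ T[0,3] ⇒ YES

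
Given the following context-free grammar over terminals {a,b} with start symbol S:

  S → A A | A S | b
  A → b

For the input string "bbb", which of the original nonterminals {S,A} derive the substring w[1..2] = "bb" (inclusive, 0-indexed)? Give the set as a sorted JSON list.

CNF form of G:
  S -> A A | A S | b
  A -> b

CYK fill (cells [i..j] with 1 ≤ i ≤ j ≤ 2 only):
  cell(1,1) b: {A,S}
  cell(2,2) b: {A,S}
  cell(1,2) bb: {S}

Original NTs in T[1,2] deriving "bb": ["S"]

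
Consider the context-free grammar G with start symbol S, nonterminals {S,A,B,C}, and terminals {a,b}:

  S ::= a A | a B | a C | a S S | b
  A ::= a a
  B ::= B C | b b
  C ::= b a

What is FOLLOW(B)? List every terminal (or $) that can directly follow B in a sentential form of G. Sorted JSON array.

FIRST sets, iterate to fixpoint:
round 1:
  A via A→a a: +{a}
  B via B→b b: +{b}
  C via C→b a: +{b}
  S via S→a A: +{a}
  S via S→b: +{b}
  FIRST[S]={a,b}  FIRST[A]={a}  FIRST[B]={b}  FIRST[C]={b}
round 2: done
  FIRST[S]={a,b}  FIRST[A]={a}  FIRST[B]={b}  FIRST[C]={b}

FOLLOW sets:
initialize: $ ∈ FOLLOW(S)
round 1:
  B→B C: FOLLOW(B) ⊇ FIRST(C) = {b}; new: +{b}
  B→B C: FOLLOW(C) ⊇ FOLLOW(B) ⊇ {b}; new: +{b}
  S→a A: FOLLOW(A) ⊇ FOLLOW(S) ⊇ {$}; new: +{$}
  S→a B: FOLLOW(B) ⊇ FOLLOW(S) ⊇ {$}; new: +{$}
  S→a C: FOLLOW(C) ⊇ FOLLOW(S) ⊇ {$}; new: +{$}
  S→a S S: FOLLOW(S) ⊇ FIRST(S) = {a,b}; new: +{a,b}
  S: {$,a,b}  A: {$}  B: {$,b}  C: {$,b}
round 2:
  S→a A: FOLLOW(A) ⊇ FOLLOW(S) ⊇ {$,a,b}; new: +{a,b}
  S→a B: FOLLOW(B) ⊇ FOLLOW(S) ⊇ {$,a,b}; new: +{a}
  S→a C: FOLLOW(C) ⊇ FOLLOW(S) ⊇ {$,a,b}; new: +{a}
  S: {$,a,b}  A: {$,a,b}  B: {$,a,b}  C: {$,a,b}
round 3: (no change)
  S: {$,a,b}  A: {$,a,b}  B: {$,a,b}  C: {$,a,b}

FOLLOW(B) = ["$", "a", "b"]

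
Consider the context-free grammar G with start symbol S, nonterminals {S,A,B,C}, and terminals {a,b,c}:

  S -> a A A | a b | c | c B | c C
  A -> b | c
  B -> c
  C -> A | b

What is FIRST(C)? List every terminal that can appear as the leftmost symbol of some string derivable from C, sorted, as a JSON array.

FIRST sets, iterate to fixpoint:
[1]
  A via A→b: +{b}
  A via A→c: +{c}
  B via B→c: +{c}
  C via C→A: +{b,c}
  S via S→a A A: +{a}
  S via S→c: +{c}
  FIRST(S)={a,c}  FIRST(A)={b,c}  FIRST(B)={c}  FIRST(C)={b,c}
[2] done
  FIRST(S)={a,c}  FIRST(A)={b,c}  FIRST(B)={c}  FIRST(C)={b,c}

FIRST(C) = ["b", "c"]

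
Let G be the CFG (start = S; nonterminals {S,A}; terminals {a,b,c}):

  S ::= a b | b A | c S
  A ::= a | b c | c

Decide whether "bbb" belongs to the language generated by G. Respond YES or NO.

CNF form of G:
  S -> T0 A | T1 S | T2 T0
  A -> T0 T1 | a | c
  T0 -> b
  T1 -> c
  T2 -> a

Fill CYK table bottom-up:
  cell(0,0) b: {T0}  orig:{}
  cell(1,1) b: {T0}  orig:{}
  cell(2,2) b: {T0}  orig:{}
  cell(0,1) bb: ∅
  cell(1,2) bb: ∅
  cell(0,2) bbb: ∅

S ∉ T[0,2] ⇒ NO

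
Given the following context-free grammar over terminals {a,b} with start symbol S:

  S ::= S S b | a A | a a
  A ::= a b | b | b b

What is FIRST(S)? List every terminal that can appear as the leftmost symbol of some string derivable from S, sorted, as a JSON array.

FIRST iteration:
iter 1:
  A via A→a b: +{a}
  A via A→b: +{b}
  S via S→a A: +{a}
  FIRST[S]={a}  FIRST[A]={a,b}
iter 2: — fixpoint
  FIRST[S]={a}  FIRST[A]={a,b}

FIRST(S) = ["a"]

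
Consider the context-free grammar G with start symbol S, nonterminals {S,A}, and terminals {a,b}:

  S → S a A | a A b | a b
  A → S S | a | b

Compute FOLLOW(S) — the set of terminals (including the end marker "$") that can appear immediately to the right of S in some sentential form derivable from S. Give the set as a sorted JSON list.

Compute FIRST by fixpoint:
iter 1:
  A via A→a: +{a}
  A via A→b: +{b}
  S via S→a A b: +{a}
  FIRST(S)={a}  FIRST(A)={a,b}
iter 2: (no change)
  FIRST(S)={a}  FIRST(A)={a,b}

Compute FOLLOW by fixpoint:
seed FOLLOW(S) with $
round 1:
  A→S S: FOLLOW(S) ⊇ FIRST(S) = {a}; new: +{a}
  S→S a A: FOLLOW(A) ⊇ FOLLOW(S) ⊇ {$,a}; new: +{$,a}
  S→a A b: FOLLOW(A) ⊇ FIRST(b) = {b}; new: +{b}
  S: {$,a}  A: {$,a,b}
round 2:
  A→S S: FOLLOW(S) ⊇ FOLLOW(A) ⊇ {$,a,b}; new: +{b}
  S: {$,a,b}  A: {$,a,b}
round 3: (stable)
  S: {$,a,b}  A: {$,a,b}

FOLLOW(S) = ["$", "a", "b"]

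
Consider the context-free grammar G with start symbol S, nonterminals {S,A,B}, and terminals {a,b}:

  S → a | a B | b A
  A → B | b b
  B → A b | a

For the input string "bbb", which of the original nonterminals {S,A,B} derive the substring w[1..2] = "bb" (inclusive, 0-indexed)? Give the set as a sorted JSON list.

CNF form of G:
  S -> T0 A | T1 B | a
  A -> A T0 | T0 T0 | a
  B -> A T0 | a
  T0 -> b
  T1 -> a

Fill CYK table bottom-up — only the sub-triangle for w[1..2]:
  T[1,1] 'b' = {T0}  orig:{}
  T[2,2] 'b' = {T0}  orig:{}
  T[1,2] 'bb' = {A}

Original NTs in T[1,2] deriving "bb": ["A"]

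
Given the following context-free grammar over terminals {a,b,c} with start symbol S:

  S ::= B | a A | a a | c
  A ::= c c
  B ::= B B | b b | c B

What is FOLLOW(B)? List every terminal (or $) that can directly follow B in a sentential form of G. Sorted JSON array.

FIRST sets, iterate to fixpoint:
[1]
  A via A→c c: +{c}
  B via B→b b: +{b}
  B via B→c B: +{c}
  S via S→B: +{b,c}
  S via S→a A: +{a}
  FIRST[S]={a,b,c}  FIRST[A]={c}  FIRST[B]={b,c}
[2] done
  FIRST[S]={a,b,c}  FIRST[A]={c}  FIRST[B]={b,c}

FOLLOW iteration:
FOLLOW(S) := {$}
pass 1:
  B→B B: FOLLOW(B) ⊇ FIRST(B) = {b,c}; new: +{b,c}
  S→B: FOLLOW(B) ⊇ FOLLOW(S) ⊇ {$}; new: +{$}
  S→a A: FOLLOW(A) ⊇ FOLLOW(S) ⊇ {$}; new: +{$}
  S: {$}  A: {$}  B: {$,b,c}
pass 2: (no change)
  S: {$}  A: {$}  B: {$,b,c}

FOLLOW(B) = ["$", "b", "c"]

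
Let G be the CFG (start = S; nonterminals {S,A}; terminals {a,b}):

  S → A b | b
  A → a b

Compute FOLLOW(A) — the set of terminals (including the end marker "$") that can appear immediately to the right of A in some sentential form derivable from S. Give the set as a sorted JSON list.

FIRST iteration:
round 1:
  A via A→a b: +{a}
  S via S→A b: +{a}
  S via S→b: +{b}
  FIRST[S]={a,b}  FIRST[A]={a}
round 2: (stable)
  FIRST[S]={a,b}  FIRST[A]={a}

Compute FOLLOW by fixpoint:
initialize: $ ∈ FOLLOW(S)
round 1:
  S→A b: FOLLOW(A) ⊇ FIRST(b) = {b}; new: +{b}
  FOLLOW[S]={$}  FOLLOW[A]={b}
round 2: (stable)
  FOLLOW[S]={$}  FOLLOW[A]={b}

FOLLOW(A) = ["b"]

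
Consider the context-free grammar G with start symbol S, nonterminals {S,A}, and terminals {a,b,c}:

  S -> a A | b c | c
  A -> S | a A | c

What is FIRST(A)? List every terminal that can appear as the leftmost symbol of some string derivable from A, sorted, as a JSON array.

FIRST sets, iterate to fixpoint:
pass 1:
  A via A→a A: +{a}
  A via A→c: +{c}
  S via S→a A: +{a}
  S via S→b c: +{b}
  S via S→c: +{c}
  FIRST[S]={a,b,c}  FIRST[A]={a,c}
pass 2:
  A via A→S: +{b}
  FIRST[S]={a,b,c}  FIRST[A]={a,b,c}
pass 3: — fixpoint
  FIRST[S]={a,b,c}  FIRST[A]={a,b,c}

FIRST(A) = ["a", "b", "c"]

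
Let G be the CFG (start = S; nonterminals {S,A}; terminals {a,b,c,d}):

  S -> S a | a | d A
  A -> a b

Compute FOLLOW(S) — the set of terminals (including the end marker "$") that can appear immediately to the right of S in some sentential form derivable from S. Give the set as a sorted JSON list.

Compute FIRST by fixpoint:
[1]
  A via A→a b: +{a}
  S via S→a: +{a}
  S via S→d A: +{d}
  S: {a,d}  A: {a}
[2] done
  S: {a,d}  A: {a}

Compute FOLLOW by fixpoint:
seed FOLLOW(S) with $
round 1:
  S→S a: FOLLOW(S) ⊇ FIRST(a) = {a}; new: +{a}
  S→d A: FOLLOW(A) ⊇ FOLLOW(S) ⊇ {$,a}; new: +{$,a}
  FOLLOW(S)={$,a}  FOLLOW(A)={$,a}
round 2: (stable)
  FOLLOW(S)={$,a}  FOLLOW(A)={$,a}

FOLLOW(S) = ["$", "a"]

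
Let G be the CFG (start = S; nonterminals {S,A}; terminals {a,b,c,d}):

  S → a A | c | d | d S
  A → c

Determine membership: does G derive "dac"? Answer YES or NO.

CNF form of G:
  S -> T0 A | T1 S | c | d
  A -> c
  T0 -> a
  T1 -> d

Fill CYK table bottom-up:
  cell(0,0) d: {S,T1}  orig:{S}
  cell(1,1) a: {T0}  orig:{}
  cell(2,2) c: {A,S}
  cell(0,1) da: ∅
  cell(1,2) ac: {S}
  cell(0,2) dac: {S}

S ∈ T[0,2] ⇒ YES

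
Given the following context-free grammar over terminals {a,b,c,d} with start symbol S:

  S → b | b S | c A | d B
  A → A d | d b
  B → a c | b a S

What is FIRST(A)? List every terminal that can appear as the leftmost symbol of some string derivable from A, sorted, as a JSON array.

FIRST iteration:
[1]
  A via A→d b: +{d}
  B via B→a c: +{a}
  B via B→b a S: +{b}
  S via S→b: +{b}
  S via S→c A: +{c}
  S via S→d B: +{d}
  FIRST[S]={b,c,d}  FIRST[A]={d}  FIRST[B]={a,b}
[2] — fixpoint
  FIRST[S]={b,c,d}  FIRST[A]={d}  FIRST[B]={a,b}

FIRST(A) = ["d"]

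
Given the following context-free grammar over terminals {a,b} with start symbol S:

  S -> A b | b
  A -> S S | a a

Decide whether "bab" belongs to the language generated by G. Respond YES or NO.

CNF form of G:
  S -> A T1 | b
  A -> S S | T0 T0
  T0 -> a
  T1 -> b

CYK table (by increasing span):
  cell(0,0) b: {S,T1}  orig:{S}
  cell(1,1) a: {T0}  orig:{}
  cell(2,2) b: {S,T1}  orig:{S}
  cell(0,1) ba: ∅
  cell(1,2) ab: ∅
  cell(0,2) bab: ∅

S ∉ T[0,2] ⇒ NO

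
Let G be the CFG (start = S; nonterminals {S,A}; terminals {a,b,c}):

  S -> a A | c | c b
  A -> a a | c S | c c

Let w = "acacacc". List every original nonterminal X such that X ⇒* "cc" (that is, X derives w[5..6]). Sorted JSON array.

CNF form of G:
  S -> T0 A | T1 T2 | c
  A -> T0 T0 | T1 S | T1 T1
  T0 -> a
  T1 -> c
  T2 -> b

Fill CYK table bottom-up — only the sub-triangle for w[5..6]:
  [5..5]={S,T1}  "c"  orig:{S}
  [6..6]={S,T1}  "c"  orig:{S}
  [5..6]={A}  "cc"

Original NTs in T[5,6] deriving "cc": ["A"]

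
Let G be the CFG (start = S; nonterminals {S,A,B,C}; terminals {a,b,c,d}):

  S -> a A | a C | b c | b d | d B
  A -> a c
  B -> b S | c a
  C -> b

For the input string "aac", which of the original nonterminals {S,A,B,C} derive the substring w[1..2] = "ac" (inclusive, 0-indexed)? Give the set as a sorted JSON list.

CNF form of G:
  S -> T0 A | T0 C | T2 T1 | T2 T3 | T3 B
  A -> T0 T1
  B -> T1 T0 | T2 S
  C -> b
  T0 -> a
  T1 -> c
  T2 -> b
  T3 -> d

CYK table (by increasing span) — only the sub-triangle for w[1..2]:
  cell(1,1) a: {T0}  orig:{}
  cell(2,2) c: {T1}  orig:{}
  cell(1,2) ac: {A}

Original NTs in T[1,2] deriving "ac": ["A"]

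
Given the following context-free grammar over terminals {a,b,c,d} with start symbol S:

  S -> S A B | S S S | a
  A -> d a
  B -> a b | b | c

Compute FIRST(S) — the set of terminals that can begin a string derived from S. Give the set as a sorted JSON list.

Compute FIRST by fixpoint:
[1]
  A via A→d a: +{d}
  B via B→a b: +{a}
  B via B→b: +{b}
  B via B→c: +{c}
  S via S→a: +{a}
  FIRST[S]={a}  FIRST[A]={d}  FIRST[B]={a,b,c}
[2] (stable)
  FIRST[S]={a}  FIRST[A]={d}  FIRST[B]={a,b,c}

FIRST(S) = ["a"]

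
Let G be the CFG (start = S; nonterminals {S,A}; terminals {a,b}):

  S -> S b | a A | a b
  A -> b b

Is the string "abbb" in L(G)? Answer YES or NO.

Convert to CNF:
  S -> S T0 | T1 A | T1 T0
  A -> T0 T0
  T0 -> b
  T1 -> a

CYK fill:
  [0..0]={T1}  "a"  orig:{}
  [1..1]={T0}  "b"  orig:{}
  [2..2]={T0}  "b"  orig:{}
  [3..3]={T0}  "b"  orig:{}
  [0..1]={S}  "ab"
  [1..2]={A}  "bb"
  [2..3]={A}  "bb"
  [0..2]={S}  "abb"
  [1..3]=∅  "bbb"
  [0..3]={S}  "abbb"

S ∈ T[0,3] ⇒ YES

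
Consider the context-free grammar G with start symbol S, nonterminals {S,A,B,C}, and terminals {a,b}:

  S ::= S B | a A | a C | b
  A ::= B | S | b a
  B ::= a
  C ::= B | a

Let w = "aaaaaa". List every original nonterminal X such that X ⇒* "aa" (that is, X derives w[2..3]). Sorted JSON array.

CNF form of G:
  S -> S B | T0 A | T0 C | b
  A -> S B | T0 A | T0 C | T1 T0 | a | b
  B -> a
  C -> a
  T0 -> a
  T1 -> b

Fill CYK table bottom-up (cells [i..j] with 2 ≤ i ≤ j ≤ 3 only):
  T[2,2] 'a' = {A,B,C,T0}  orig:{A,B,C}
  T[3,3] 'a' = {A,B,C,T0}  orig:{A,B,C}
  T[2,3] 'aa' = {A,S}

Original NTs in T[2,3] deriving "aa": ["A", "S"]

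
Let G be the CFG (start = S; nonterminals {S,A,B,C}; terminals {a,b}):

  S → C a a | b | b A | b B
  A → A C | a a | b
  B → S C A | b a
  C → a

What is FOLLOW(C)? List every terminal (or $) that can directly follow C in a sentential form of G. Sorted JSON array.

Compute FIRST by fixpoint:
round 1:
  A via A→a a: +{a}
  A via A→b: +{b}
  B via B→b a: +{b}
  C via C→a: +{a}
  S via S→C a a: +{a}
  S via S→b: +{b}
  FIRST(S)={a,b}  FIRST(A)={a,b}  FIRST(B)={b}  FIRST(C)={a}
round 2:
  B via B→S C A: +{a}
  FIRST(S)={a,b}  FIRST(A)={a,b}  FIRST(B)={a,b}  FIRST(C)={a}
round 3: (stable)
  FIRST(S)={a,b}  FIRST(A)={a,b}  FIRST(B)={a,b}  FIRST(C)={a}

Compute FOLLOW by fixpoint:
FOLLOW(S) := {$}
round 1:
  A→A C: FOLLOW(A) ⊇ FIRST(C) = {a}; new: +{a}
  A→A C: FOLLOW(C) ⊇ FOLLOW(A) ⊇ {a}; new: +{a}
  B→S C A: FOLLOW(S) ⊇ FIRST(C) = {a}; new: +{a}
  B→S C A: FOLLOW(C) ⊇ FIRST(A) = {a,b}; new: +{b}
  S→b A: FOLLOW(A) ⊇ FOLLOW(S) ⊇ {$,a}; new: +{$}
  S→b B: FOLLOW(B) ⊇ FOLLOW(S) ⊇ {$,a}; new: +{$,a}
  FOLLOW[S]={$,a}  FOLLOW[A]={$,a}  FOLLOW[B]={$,a}  FOLLOW[C]={a,b}
round 2:
  A→A C: FOLLOW(C) ⊇ FOLLOW(A) ⊇ {$,a}; new: +{$}
  FOLLOW[S]={$,a}  FOLLOW[A]={$,a}  FOLLOW[B]={$,a}  FOLLOW[C]={$,a,b}
round 3: — fixpoint
  FOLLOW[S]={$,a}  FOLLOW[A]={$,a}  FOLLOW[B]={$,a}  FOLLOW[C]={$,a,b}

FOLLOW(C) = ["$", "a", "b"]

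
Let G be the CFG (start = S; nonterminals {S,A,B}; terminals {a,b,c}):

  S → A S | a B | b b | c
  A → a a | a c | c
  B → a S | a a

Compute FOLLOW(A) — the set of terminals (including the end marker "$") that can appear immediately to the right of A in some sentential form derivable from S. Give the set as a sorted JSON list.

Compute FIRST by fixpoint:
iter 1:
  A via A→a a: +{a}
  A via A→c: +{c}
  B via B→a S: +{a}
  S via S→A S: +{a,c}
  S via S→b b: +{b}
  FIRST[S]={a,b,c}  FIRST[A]={a,c}  FIRST[B]={a}
iter 2: (no change)
  FIRST[S]={a,b,c}  FIRST[A]={a,c}  FIRST[B]={a}

FOLLOW iteration:
initialize: $ ∈ FOLLOW(S)
pass 1:
  S→A S: FOLLOW(A) ⊇ FIRST(S) = {a,b,c}; new: +{a,b,c}
  S→a B: FOLLOW(B) ⊇ FOLLOW(S) ⊇ {$}; new: +{$}
  FOLLOW(S)={$}  FOLLOW(A)={a,b,c}  FOLLOW(B)={$}
pass 2: done
  FOLLOW(S)={$}  FOLLOW(A)={a,b,c}  FOLLOW(B)={$}

FOLLOW(A) = ["a", "b", "c"]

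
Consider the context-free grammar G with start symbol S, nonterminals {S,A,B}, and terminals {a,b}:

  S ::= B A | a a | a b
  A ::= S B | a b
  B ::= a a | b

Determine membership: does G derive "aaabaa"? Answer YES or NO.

CNF form of G:
  S -> B A | T0 T0 | T0 T1
  A -> S B | T0 T1
  B -> T0 T0 | b
  T0 -> a
  T1 -> b

CYK table (by increasing span):
  [0..0]={T0}  "a"  orig:{}
  [1..1]={T0}  "a"  orig:{}
  [2..2]={T0}  "a"  orig:{}
  [3..3]={B,T1}  "b"  orig:{B}
  [4..4]={T0}  "a"  orig:{}
  [5..5]={T0}  "a"  orig:{}
  [0..1]={B,S}  "aa"
  [1..2]={B,S}  "aa"
  [2..3]={A,S}  "ab"
  [3..4]=∅  "ba"
  [4..5]={B,S}  "aa"
  [0..2]=∅  "aaa"
  [1..3]={A}  "aab"
  [2..4]=∅  "aba"
  [3..5]=∅  "baa"
  [0..3]={S}  "aaab"
  [1..4]=∅  "aaba"
  [2..5]={A}  "abaa"
  [0..4]=∅  "aaaba"
  [1..5]=∅  "aabaa"
  [0..5]={A,S}  "aaabaa"

S ∈ T[0,5] ⇒ YES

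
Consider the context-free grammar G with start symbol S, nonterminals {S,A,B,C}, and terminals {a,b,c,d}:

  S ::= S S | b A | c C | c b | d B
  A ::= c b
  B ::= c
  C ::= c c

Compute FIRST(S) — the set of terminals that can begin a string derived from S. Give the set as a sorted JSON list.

FIRST sets, iterate to fixpoint:
iter 1:
  A via A→c b: +{c}
  B via B→c: +{c}
  C via C→c c: +{c}
  S via S→b A: +{b}
  S via S→c C: +{c}
  S via S→d B: +{d}
  FIRST[S]={b,c,d}  FIRST[A]={c}  FIRST[B]={c}  FIRST[C]={c}
iter 2: done
  FIRST[S]={b,c,d}  FIRST[A]={c}  FIRST[B]={c}  FIRST[C]={c}

FIRST(S) = ["b", "c", "d"]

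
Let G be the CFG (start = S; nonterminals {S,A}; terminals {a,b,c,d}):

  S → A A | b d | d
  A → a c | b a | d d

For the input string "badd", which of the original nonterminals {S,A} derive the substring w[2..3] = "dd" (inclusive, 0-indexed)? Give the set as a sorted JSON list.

CNF form of G:
  S -> A A | T2 T3 | d
  A -> T0 T1 | T2 T0 | T3 T3
  T0 -> a
  T1 -> c
  T2 -> b
  T3 -> d

Fill CYK table bottom-up (cells [i..j] with 2 ≤ i ≤ j ≤ 3 only):
  cell(2,2) d: {S,T3}  orig:{S}
  cell(3,3) d: {S,T3}  orig:{S}
  cell(2,3) dd: {A}

Original NTs in T[2,3] deriving "dd": ["A"]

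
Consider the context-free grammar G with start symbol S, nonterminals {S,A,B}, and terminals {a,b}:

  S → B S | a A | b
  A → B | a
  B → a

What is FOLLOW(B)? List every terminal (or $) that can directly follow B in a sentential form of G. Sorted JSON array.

Compute FIRST by fixpoint:
[1]
  A via A→a: +{a}
  B via B→a: +{a}
  S via S→B S: +{a}
  S via S→b: +{b}
  FIRST(S)={a,b}  FIRST(A)={a}  FIRST(B)={a}
[2] (stable)
  FIRST(S)={a,b}  FIRST(A)={a}  FIRST(B)={a}

Compute FOLLOW by fixpoint:
FOLLOW(S) := {$}
round 1:
  S→B S: FOLLOW(B) ⊇ FIRST(S) = {a,b}; new: +{a,b}
  S→a A: FOLLOW(A) ⊇ FOLLOW(S) ⊇ {$}; new: +{$}
  FOLLOW[S]={$}  FOLLOW[A]={$}  FOLLOW[B]={a,b}
round 2:
  A→B: FOLLOW(B) ⊇ FOLLOW(A) ⊇ {$}; new: +{$}
  FOLLOW[S]={$}  FOLLOW[A]={$}  FOLLOW[B]={$,a,b}
round 3: done
  FOLLOW[S]={$}  FOLLOW[A]={$}  FOLLOW[B]={$,a,b}

FOLLOW(B) = ["$", "a", "b"]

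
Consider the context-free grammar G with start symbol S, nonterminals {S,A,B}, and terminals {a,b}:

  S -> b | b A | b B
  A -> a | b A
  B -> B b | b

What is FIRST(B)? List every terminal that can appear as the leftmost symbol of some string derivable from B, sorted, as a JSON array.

FIRST sets, iterate to fixpoint:
pass 1:
  A via A→a: +{a}
  A via A→b A: +{b}
  B via B→b: +{b}
  S via S→b: +{b}
  S: {b}  A: {a,b}  B: {b}
pass 2: (no change)
  S: {b}  A: {a,b}  B: {b}

FIRST(B) = ["b"]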